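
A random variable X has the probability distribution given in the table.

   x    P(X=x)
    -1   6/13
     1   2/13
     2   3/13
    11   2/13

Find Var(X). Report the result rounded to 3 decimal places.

E[X] = (6/13)·(-1) + (2/13)·1 + (3/13)·2 + (2/13)·11 = 24/13
E[X²] = (6/13)·1 + (2/13)·1 + (3/13)·4 + (2/13)·121 = 262/13
Var(X) = 262/13 − (24/13)² = 2830/169 ≈ 16.746

16.746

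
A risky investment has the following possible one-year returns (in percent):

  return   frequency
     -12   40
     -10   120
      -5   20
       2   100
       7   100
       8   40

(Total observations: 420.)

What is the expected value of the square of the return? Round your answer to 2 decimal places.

Total = 420, so P(return=-12) = 40/420, etc.
E[X²] = (2/21)·144 + (2/7)·100 + (1/21)·25 + (5/21)·4 + (5/21)·49 + (2/21)·64
     = 1306/21 ≈ 62.19

62.19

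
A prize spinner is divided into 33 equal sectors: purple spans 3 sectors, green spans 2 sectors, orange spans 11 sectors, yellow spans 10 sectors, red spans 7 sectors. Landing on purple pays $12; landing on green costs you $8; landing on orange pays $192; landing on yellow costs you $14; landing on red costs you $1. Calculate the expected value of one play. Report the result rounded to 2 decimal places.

E[payout] = (3/33)·12 + (2/33)·(-8) + (11/33)·192 + (10/33)·(-14) + (7/33)·(-1) = 1985/33
≈ $60.15

$60.15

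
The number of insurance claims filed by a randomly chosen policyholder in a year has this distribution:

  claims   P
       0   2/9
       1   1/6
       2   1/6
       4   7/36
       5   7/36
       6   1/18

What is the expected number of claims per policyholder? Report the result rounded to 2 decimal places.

E[X] = (2/9)·0 + (1/6)·1 + (1/6)·2 + (7/36)·4 + (7/36)·5 + (1/18)·6
     = 31/12 ≈ 2.58

2.58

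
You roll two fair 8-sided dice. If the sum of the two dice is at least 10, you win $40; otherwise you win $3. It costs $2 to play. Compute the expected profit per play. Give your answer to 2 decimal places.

$17.19

E[payout] = (9/16)·3 + (7/16)·40 = 307/16
Expected profit = 307/16 − 2 = 275/16 ≈ $17.19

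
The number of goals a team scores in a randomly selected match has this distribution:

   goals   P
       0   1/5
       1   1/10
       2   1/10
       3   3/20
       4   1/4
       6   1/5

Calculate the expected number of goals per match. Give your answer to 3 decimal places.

E[X] = (1/5)·0 + (1/10)·1 + (1/10)·2 + (3/20)·3 + (1/4)·4 + (1/5)·6
     = 59/20 ≈ 2.950

2.950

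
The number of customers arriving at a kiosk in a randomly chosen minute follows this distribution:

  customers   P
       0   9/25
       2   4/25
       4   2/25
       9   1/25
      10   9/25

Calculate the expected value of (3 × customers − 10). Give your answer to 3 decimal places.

E[3x-10] = (9/25)·(-10) + (4/25)·(-4) + (2/25)·2 + (1/25)·17 + (9/25)·20
     = 19/5 ≈ 3.800

3.800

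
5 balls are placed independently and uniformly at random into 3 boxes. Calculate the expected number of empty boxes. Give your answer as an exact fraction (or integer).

32/81

Let Xⱼ=1 if box j is empty. P(Xⱼ=1) = ((3-1)/3)^5 = 32/243.
By linearity, E[#empty] = 3·32/243 = 32/81.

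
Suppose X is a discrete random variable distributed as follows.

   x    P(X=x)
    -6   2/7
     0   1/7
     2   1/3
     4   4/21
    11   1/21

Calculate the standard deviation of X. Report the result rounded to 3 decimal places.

4.514

E[X] = 5/21, E[X²] = 143/7
Var(X) = E[X²] − (E[X])² = 143/7 − 25/441 = 8984/441
SD(X) = √(8984/441) ≈ 4.514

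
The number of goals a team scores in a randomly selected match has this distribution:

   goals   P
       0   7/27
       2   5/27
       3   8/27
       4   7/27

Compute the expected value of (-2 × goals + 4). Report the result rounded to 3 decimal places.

-0.593

E[-2x+4] = (7/27)·4 + (5/27)·0 + (8/27)·(-2) + (7/27)·(-4)
     = -16/27 ≈ -0.593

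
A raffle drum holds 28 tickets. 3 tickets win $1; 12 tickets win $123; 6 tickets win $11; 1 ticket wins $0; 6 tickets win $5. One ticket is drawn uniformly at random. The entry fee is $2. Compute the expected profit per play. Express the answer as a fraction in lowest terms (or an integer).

217/4 dollars

E[payout] = (3/28)·1 + (12/28)·123 + (6/28)·11 + (1/28)·0 + (6/28)·5 = 225/4
Expected profit = 225/4 − 2 = 217/4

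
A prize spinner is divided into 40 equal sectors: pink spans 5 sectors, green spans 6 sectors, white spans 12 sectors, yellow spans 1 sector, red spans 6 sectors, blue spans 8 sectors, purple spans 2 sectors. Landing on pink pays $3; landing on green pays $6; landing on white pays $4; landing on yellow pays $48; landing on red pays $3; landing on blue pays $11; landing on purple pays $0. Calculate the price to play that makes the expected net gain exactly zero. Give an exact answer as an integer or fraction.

E[payout] = (5/40)·3 + (6/40)·6 + (12/40)·4 + (1/40)·48 + (6/40)·3 + (8/40)·11 + (2/40)·0 = 253/40
Fair fee = E[payout] = 253/40

253/40 dollars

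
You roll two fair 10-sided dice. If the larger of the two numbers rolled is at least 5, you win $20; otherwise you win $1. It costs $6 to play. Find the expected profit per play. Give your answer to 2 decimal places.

$10.96

E[payout] = (4/25)·1 + (21/25)·20 = 424/25
Expected profit = 424/25 − 6 = 274/25 ≈ $10.96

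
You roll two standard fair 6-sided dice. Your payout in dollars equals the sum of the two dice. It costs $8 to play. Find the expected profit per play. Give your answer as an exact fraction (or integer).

Distribution of the sum of the two dice: 2 w.p. 1/36, 3 w.p. 1/18, 4 w.p. 1/12, 5 w.p. 1/9, 6 w.p. 5/36, 7 w.p. 1/6, …
E[payout] = (1/36)·2 + (1/18)·3 + (1/12)·4 + (1/9)·5 + (5/36)·6 + (1/6)·7 + (5/36)·8 + (1/9)·9 + (1/12)·10 + (1/18)·11 + (1/36)·12 = 7
Expected profit = 7 − 8 = -1

-$1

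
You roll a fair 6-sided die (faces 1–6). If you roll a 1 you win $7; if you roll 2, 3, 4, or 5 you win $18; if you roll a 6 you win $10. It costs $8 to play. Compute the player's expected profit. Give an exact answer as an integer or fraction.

41/6 dollars

E[payout] = (1/6)·7 + (1/6)·10 + (2/3)·18 = 89/6
Expected profit = 89/6 − 8 = 41/6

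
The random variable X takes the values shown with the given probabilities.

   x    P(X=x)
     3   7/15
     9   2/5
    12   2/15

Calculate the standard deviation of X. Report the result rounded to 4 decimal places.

3.4986

E[X] = 33/5, E[X²] = 279/5
Var(X) = E[X²] − (E[X])² = 279/5 − 1089/25 = 306/25
SD(X) = √(306/25) ≈ 3.4986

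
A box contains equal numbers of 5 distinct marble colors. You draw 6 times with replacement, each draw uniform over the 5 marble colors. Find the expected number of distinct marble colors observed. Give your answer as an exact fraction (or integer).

11529/3125

Let Xⱼ=1 if type j appears at least once. P(Xⱼ=1) = 1 − ((5−1)/5)^6 = 11529/15625.
E[#distinct] = 5·11529/15625 = 11529/3125.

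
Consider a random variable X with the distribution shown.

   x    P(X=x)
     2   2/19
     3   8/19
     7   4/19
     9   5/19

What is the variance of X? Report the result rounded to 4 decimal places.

7.5845

E[X] = (2/19)·2 + (8/19)·3 + (4/19)·7 + (5/19)·9 = 101/19
E[X²] = (2/19)·4 + (8/19)·9 + (4/19)·49 + (5/19)·81 = 681/19
Var(X) = 681/19 − (101/19)² = 2738/361 ≈ 7.5845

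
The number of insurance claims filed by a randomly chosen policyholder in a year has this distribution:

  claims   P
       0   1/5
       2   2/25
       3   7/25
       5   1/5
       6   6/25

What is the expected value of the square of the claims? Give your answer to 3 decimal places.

E[X²] = (1/5)·0 + (2/25)·4 + (7/25)·9 + (1/5)·25 + (6/25)·36
     = 412/25 ≈ 16.480

16.480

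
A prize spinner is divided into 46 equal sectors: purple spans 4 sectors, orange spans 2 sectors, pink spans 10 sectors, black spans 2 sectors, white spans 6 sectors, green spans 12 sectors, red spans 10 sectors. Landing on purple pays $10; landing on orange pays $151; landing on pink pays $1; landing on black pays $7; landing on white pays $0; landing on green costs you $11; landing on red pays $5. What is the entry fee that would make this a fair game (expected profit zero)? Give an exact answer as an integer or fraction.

142/23 dollars

E[payout] = (4/46)·10 + (2/46)·151 + (10/46)·1 + (2/46)·7 + (6/46)·0 + (12/46)·(-11) + (10/46)·5 = 142/23
Fair fee = E[payout] = 142/23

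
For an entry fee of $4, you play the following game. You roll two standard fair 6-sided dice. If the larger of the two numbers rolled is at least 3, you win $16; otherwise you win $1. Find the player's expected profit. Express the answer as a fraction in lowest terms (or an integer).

31/3 dollars

E[payout] = (1/9)·1 + (8/9)·16 = 43/3
Expected profit = 43/3 − 4 = 31/3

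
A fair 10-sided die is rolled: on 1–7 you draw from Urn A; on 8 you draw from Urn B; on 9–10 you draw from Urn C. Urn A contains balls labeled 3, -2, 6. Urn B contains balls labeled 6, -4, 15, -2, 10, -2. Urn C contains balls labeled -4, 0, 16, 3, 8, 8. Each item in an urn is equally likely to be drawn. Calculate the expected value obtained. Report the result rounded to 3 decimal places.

E[X | Urn A] = (3 − 2 + 6)/3 = 7/3
E[X | Urn B] = (6 − 4 + 15 − 2 + 10 − 2)/6 = 23/6
E[X | Urn C] = (-4 + 0 + 16 + 3 + 8 + 8)/6 = 31/6
E[X] = (7/10)·7/3 + (1/10)·23/6 + (1/5)·31/6 = 61/20 ≈ 3.050

3.050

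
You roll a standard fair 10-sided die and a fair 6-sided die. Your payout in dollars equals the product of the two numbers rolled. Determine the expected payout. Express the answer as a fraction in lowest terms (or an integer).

77/4 dollars

Distribution of the product of the two numbers rolled: 1 w.p. 1/60, 2 w.p. 1/30, 3 w.p. 1/30, 4 w.p. 1/20, 5 w.p. 1/30, 6 w.p. 1/15, …
E[payout] = (1/60)·1 + (1/30)·2 + (1/30)·3 + (1/20)·4 + (1/30)·5 + (1/15)·6 + (1/60)·7 + (1/20)·8 + (1/30)·9 + (1/20)·10 + (1/15)·12 + (1/60)·14 + (1/30)·15 + (1/30)·16 + (1/20)·18 + (1/20)·20 + (1/60)·21 + (1/20)·24 + (1/60)·25 + (1/60)·27 + (1/60)·28 + (1/20)·30 + (1/60)·32 + (1/60)·35 + (1/30)·36 + (1/30)·40 + (1/60)·42 + (1/60)·45 + (1/60)·48 + (1/60)·50 + (1/60)·54 + (1/60)·60 = 77/4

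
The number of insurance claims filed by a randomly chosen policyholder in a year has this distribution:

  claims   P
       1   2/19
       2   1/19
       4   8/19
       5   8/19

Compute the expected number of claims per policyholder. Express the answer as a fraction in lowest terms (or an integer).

4

E[X] = (2/19)·1 + (1/19)·2 + (8/19)·4 + (8/19)·5
     = 4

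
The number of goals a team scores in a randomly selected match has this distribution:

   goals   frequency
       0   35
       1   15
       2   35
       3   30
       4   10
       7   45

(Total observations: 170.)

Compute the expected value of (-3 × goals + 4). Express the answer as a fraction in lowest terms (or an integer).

-91/17

Total = 170, so P(goals=0) = 35/170, etc.
E[-3x+4] = (7/34)·4 + (3/34)·1 + (7/34)·(-2) + (3/17)·(-5) + (1/17)·(-8) + (9/34)·(-17)
     = -91/17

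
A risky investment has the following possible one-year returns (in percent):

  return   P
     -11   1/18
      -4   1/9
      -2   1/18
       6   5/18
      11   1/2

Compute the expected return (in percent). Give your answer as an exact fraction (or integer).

E[X] = (1/18)·(-11) + (1/9)·(-4) + (1/18)·(-2) + (5/18)·6 + (1/2)·11
     = 6

6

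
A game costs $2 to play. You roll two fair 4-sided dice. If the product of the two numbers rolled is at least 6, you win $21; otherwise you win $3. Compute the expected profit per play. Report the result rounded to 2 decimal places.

$10.00

E[payout] = (1/2)·3 + (1/2)·21 = 12
Expected profit = 12 − 2 = 10 ≈ $10.00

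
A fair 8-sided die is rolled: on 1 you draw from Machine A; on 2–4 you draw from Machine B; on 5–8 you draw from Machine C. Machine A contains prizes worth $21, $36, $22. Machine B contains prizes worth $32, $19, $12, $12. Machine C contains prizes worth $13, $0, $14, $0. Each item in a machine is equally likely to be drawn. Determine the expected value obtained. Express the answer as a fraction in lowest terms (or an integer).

E[X | Machine A] = (21 + 36 + 22)/3 = 79/3
E[X | Machine B] = (32 + 19 + 12 + 12)/4 = 75/4
E[X | Machine C] = (13 + 0 + 14 + 0)/4 = 27/4
E[X] = (1/8)·79/3 + (3/8)·75/4 + (1/2)·27/4 = 1315/96

1315/96 dollars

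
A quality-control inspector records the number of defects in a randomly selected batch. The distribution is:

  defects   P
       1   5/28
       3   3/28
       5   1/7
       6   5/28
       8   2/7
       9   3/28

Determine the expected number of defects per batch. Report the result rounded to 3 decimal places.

5.536

E[X] = (5/28)·1 + (3/28)·3 + (1/7)·5 + (5/28)·6 + (2/7)·8 + (3/28)·9
     = 155/28 ≈ 5.536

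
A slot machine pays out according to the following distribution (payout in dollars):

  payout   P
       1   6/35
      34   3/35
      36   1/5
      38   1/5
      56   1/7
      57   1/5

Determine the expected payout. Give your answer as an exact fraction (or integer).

E[X] = (6/35)·1 + (3/35)·34 + (1/5)·36 + (1/5)·38 + (1/7)·56 + (1/5)·57
     = 261/7

261/7 dollars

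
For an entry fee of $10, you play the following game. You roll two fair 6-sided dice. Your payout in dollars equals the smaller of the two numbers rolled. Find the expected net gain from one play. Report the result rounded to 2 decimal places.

-$7.47

Distribution of the smaller of the two numbers rolled: 1 w.p. 11/36, 2 w.p. 1/4, 3 w.p. 7/36, 4 w.p. 5/36, 5 w.p. 1/12, 6 w.p. 1/36
E[payout] = (11/36)·1 + (1/4)·2 + (7/36)·3 + (5/36)·4 + (1/12)·5 + (1/36)·6 = 91/36
Expected profit = 91/36 − 10 = -269/36 ≈ -$7.47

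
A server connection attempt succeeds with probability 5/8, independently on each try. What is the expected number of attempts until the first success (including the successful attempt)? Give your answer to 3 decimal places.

For a geometric distribution, E[trials] = 1/p = 1/(5/8) = 8/5.
≈ 1.600

1.600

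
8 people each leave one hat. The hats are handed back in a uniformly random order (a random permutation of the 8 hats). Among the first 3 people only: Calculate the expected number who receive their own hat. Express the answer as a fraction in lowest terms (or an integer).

3/8

Let Xᵢ = 1 if person i gets their own hat. For each i, P(Xᵢ=1) = 1/8.
By linearity of expectation, E[X₁+…+X_3] = 3·(1/8) = 3/8.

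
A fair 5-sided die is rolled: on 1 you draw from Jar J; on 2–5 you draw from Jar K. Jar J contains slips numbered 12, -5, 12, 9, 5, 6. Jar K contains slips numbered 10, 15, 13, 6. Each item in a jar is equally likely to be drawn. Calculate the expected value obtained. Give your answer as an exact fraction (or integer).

E[X | Jar J] = (12 − 5 + 12 + 9 + 5 + 6)/6 = 13/2
E[X | Jar K] = (10 + 15 + 13 + 6)/4 = 11
E[X] = (1/5)·13/2 + (4/5)·11 = 101/10

101/10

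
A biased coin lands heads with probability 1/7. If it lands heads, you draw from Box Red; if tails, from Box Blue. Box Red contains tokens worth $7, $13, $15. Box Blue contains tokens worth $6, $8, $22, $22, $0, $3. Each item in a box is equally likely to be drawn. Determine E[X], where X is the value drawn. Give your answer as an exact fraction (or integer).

E[X | Box Red] = (7 + 13 + 15)/3 = 35/3
E[X | Box Blue] = (6 + 8 + 22 + 22 + 0 + 3)/6 = 61/6
E[X] = (1/7)·35/3 + (6/7)·61/6 = 218/21

218/21 dollars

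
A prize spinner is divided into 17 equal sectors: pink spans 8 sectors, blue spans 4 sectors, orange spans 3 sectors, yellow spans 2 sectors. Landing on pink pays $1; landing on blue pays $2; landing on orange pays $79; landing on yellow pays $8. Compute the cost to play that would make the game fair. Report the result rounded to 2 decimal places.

E[payout] = (8/17)·1 + (4/17)·2 + (3/17)·79 + (2/17)·8 = 269/17
Fair fee = E[payout] = 269/17 ≈ $15.82

$15.82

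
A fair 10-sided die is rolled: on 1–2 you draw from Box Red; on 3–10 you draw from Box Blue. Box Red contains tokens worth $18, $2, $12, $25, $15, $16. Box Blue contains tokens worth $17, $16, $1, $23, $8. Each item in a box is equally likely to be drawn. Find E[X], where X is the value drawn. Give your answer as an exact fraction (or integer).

40/3 dollars

E[X | Box Red] = (18 + 2 + 12 + 25 + 15 + 16)/6 = 44/3
E[X | Box Blue] = (17 + 16 + 1 + 23 + 8)/5 = 13
E[X] = (1/5)·44/3 + (4/5)·13 = 40/3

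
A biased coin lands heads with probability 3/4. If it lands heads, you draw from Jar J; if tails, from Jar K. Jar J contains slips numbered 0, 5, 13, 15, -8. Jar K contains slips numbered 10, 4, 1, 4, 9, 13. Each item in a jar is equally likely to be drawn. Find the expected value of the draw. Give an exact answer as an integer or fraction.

E[X | Jar J] = (0 + 5 + 13 + 15 − 8)/5 = 5
E[X | Jar K] = (10 + 4 + 1 + 4 + 9 + 13)/6 = 41/6
E[X] = (3/4)·5 + (1/4)·41/6 = 131/24

131/24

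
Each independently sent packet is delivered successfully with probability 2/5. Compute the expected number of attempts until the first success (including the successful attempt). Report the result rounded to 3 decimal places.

2.500

For a geometric distribution, E[trials] = 1/p = 1/(2/5) = 5/2.
≈ 2.500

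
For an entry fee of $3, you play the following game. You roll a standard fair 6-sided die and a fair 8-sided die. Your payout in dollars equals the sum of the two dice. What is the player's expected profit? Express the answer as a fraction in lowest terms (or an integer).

$5

Distribution of the sum of the two dice: 2 w.p. 1/48, 3 w.p. 1/24, 4 w.p. 1/16, 5 w.p. 1/12, 6 w.p. 5/48, 7 w.p. 1/8, …
E[payout] = (1/48)·2 + (1/24)·3 + (1/16)·4 + (1/12)·5 + (5/48)·6 + (1/8)·7 + (1/8)·8 + (1/8)·9 + (5/48)·10 + (1/12)·11 + (1/16)·12 + (1/24)·13 + (1/48)·14 = 8
Expected profit = 8 − 3 = 5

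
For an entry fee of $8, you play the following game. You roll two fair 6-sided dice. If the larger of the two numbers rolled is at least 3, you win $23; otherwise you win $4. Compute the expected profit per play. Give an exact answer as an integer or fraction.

116/9 dollars

E[payout] = (1/9)·4 + (8/9)·23 = 188/9
Expected profit = 188/9 − 8 = 116/9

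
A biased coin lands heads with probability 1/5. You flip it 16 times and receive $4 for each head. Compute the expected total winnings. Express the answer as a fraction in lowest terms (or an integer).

64/5 dollars

E[#heads] = 16·1/5 = 16/5 (linearity over flips).
E[winnings] = 4·16/5 = 64/5.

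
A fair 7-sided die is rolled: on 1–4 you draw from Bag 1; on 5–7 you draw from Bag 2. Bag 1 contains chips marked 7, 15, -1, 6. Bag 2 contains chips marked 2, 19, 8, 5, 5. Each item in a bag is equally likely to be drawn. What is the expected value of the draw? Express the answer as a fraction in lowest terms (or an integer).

E[X | Bag 1] = (7 + 15 − 1 + 6)/4 = 27/4
E[X | Bag 2] = (2 + 19 + 8 + 5 + 5)/5 = 39/5
E[X] = (4/7)·27/4 + (3/7)·39/5 = 36/5

36/5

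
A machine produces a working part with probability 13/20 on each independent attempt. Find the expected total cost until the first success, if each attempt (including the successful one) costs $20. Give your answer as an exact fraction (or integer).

E[#attempts] = 1/p = 20/13; E[cost] = 20·20/13 = 400/13.

400/13 dollars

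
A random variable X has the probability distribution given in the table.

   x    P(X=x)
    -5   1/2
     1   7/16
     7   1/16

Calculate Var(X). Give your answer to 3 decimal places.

13.359

E[X] = (1/2)·(-5) + (7/16)·1 + (1/16)·7 = -13/8
E[X²] = (1/2)·25 + (7/16)·1 + (1/16)·49 = 16
Var(X) = 16 − (-13/8)² = 855/64 ≈ 13.359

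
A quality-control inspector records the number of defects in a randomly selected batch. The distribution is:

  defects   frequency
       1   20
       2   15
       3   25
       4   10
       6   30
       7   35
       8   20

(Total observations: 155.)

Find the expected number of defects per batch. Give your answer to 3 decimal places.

Total = 155, so P(defects=1) = 20/155, etc.
E[X] = (4/31)·1 + (3/31)·2 + (5/31)·3 + (2/31)·4 + (6/31)·6 + (7/31)·7 + (4/31)·8
     = 150/31 ≈ 4.839

4.839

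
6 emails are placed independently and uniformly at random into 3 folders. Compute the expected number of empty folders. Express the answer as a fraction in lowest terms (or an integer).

Let Xⱼ=1 if folder j is empty. P(Xⱼ=1) = ((3-1)/3)^6 = 64/729.
By linearity, E[#empty] = 3·64/729 = 64/243.

64/243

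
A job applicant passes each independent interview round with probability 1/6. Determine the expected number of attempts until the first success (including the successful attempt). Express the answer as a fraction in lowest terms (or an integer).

6

For a geometric distribution, E[trials] = 1/p = 1/(1/6) = 6.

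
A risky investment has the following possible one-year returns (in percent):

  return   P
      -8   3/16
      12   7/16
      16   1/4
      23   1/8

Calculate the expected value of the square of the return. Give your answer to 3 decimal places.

E[X²] = (3/16)·64 + (7/16)·144 + (1/4)·256 + (1/8)·529
     = 1641/8 ≈ 205.125

205.125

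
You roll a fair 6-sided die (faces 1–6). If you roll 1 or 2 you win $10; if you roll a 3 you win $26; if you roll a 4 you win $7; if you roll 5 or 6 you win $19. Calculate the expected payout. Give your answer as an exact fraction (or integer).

91/6 dollars

E[payout] = (1/6)·7 + (1/3)·10 + (1/3)·19 + (1/6)·26 = 91/6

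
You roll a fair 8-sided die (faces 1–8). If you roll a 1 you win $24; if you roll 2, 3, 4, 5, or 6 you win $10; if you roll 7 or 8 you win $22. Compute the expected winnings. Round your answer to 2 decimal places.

$14.75

E[payout] = (5/8)·10 + (1/4)·22 + (1/8)·24 = 59/4
≈ $14.75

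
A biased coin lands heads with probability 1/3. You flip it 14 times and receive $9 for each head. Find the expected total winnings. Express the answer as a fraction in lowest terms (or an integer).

E[#heads] = 14·1/3 = 14/3 (linearity over flips).
E[winnings] = 9·14/3 = 42.

$42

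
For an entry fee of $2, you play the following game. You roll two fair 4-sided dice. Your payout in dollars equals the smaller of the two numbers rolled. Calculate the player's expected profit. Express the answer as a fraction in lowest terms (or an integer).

-1/8 dollars

Distribution of the smaller of the two numbers rolled: 1 w.p. 7/16, 2 w.p. 5/16, 3 w.p. 3/16, 4 w.p. 1/16
E[payout] = (7/16)·1 + (5/16)·2 + (3/16)·3 + (1/16)·4 = 15/8
Expected profit = 15/8 − 2 = -1/8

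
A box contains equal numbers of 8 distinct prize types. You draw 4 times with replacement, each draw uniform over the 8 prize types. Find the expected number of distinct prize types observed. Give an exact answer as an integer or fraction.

1695/512

Let Xⱼ=1 if type j appears at least once. P(Xⱼ=1) = 1 − ((8−1)/8)^4 = 1695/4096.
E[#distinct] = 8·1695/4096 = 1695/512.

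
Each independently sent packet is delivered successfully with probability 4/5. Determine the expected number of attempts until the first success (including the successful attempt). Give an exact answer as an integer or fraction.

For a geometric distribution, E[trials] = 1/p = 1/(4/5) = 5/4.

5/4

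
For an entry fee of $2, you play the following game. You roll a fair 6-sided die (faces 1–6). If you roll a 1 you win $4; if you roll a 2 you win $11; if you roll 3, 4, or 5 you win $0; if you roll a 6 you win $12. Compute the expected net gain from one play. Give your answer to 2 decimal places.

E[payout] = (1/2)·0 + (1/6)·4 + (1/6)·11 + (1/6)·12 = 9/2
Expected profit = 9/2 − 2 = 5/2 ≈ $2.50

$2.50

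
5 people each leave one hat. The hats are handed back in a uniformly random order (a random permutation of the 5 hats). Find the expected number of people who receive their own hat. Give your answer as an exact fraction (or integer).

1

Let Xᵢ = 1 if person i gets their own hat. For each i, P(Xᵢ=1) = 1/5.
By linearity of expectation, E[X₁+…+X_5] = 5·(1/5) = 1.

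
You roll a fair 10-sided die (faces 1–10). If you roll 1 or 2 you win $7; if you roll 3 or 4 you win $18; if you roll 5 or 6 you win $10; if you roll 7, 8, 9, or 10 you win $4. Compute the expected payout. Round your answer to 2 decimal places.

$8.60

E[payout] = (2/5)·4 + (1/5)·7 + (1/5)·10 + (1/5)·18 = 43/5
≈ $8.60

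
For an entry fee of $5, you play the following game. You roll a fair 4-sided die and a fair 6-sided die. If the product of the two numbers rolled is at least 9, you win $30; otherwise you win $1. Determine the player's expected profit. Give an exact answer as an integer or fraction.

E[payout] = (7/12)·1 + (5/12)·30 = 157/12
Expected profit = 157/12 − 5 = 97/12

97/12 dollars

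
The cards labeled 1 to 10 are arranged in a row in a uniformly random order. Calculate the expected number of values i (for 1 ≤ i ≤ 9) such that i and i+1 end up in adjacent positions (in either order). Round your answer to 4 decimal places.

For each i ∈ {1,…,9}, let Xᵢ = 1 if i and i+1 are adjacent. P(Xᵢ=1) = 2·(10−1)!/10! = 2/10.
By linearity, E[ΣXᵢ] = (9)·(2/10) = 9/5.
≈ 1.8000

1.8000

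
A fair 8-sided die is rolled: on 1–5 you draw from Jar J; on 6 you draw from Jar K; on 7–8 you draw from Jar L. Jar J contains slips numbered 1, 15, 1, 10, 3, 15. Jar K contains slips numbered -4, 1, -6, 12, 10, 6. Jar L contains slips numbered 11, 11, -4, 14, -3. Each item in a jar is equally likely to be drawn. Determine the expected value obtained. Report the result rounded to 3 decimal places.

E[X | Jar J] = (1 + 15 + 1 + 10 + 3 + 15)/6 = 15/2
E[X | Jar K] = (-4 + 1 − 6 + 12 + 10 + 6)/6 = 19/6
E[X | Jar L] = (11 + 11 − 4 + 14 − 3)/5 = 29/5
E[X] = (5/8)·15/2 + (1/8)·19/6 + (1/4)·29/5 = 98/15 ≈ 6.533

6.533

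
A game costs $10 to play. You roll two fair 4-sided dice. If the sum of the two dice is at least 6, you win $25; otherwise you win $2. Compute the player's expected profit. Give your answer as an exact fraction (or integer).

5/8 dollars

E[payout] = (5/8)·2 + (3/8)·25 = 85/8
Expected profit = 85/8 − 10 = 5/8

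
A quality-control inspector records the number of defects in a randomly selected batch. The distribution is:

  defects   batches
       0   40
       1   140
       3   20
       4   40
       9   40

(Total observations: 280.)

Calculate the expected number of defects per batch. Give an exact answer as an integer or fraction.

Total = 280, so P(defects=0) = 40/280, etc.
E[X] = (1/7)·0 + (1/2)·1 + (1/14)·3 + (1/7)·4 + (1/7)·9
     = 18/7

18/7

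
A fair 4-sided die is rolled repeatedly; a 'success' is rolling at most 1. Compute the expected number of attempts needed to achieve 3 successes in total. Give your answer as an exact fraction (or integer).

By linearity (sum of 3 independent geometric waits), E[trials] = 3/p = 3/(1/4) = 12.

12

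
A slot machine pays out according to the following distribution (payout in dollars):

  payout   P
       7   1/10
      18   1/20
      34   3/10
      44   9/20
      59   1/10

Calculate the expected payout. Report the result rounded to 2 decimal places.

$37.50

E[X] = (1/10)·7 + (1/20)·18 + (3/10)·34 + (9/20)·44 + (1/10)·59
     = 75/2 ≈ 37.50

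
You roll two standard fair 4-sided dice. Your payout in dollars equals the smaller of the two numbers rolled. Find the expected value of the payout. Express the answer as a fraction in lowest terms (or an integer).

Distribution of the smaller of the two numbers rolled: 1 w.p. 7/16, 2 w.p. 5/16, 3 w.p. 3/16, 4 w.p. 1/16
E[payout] = (7/16)·1 + (5/16)·2 + (3/16)·3 + (1/16)·4 = 15/8

15/8 dollars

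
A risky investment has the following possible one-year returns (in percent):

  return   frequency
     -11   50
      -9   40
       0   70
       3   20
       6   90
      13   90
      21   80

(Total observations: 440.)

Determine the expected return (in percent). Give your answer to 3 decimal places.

5.773

Total = 440, so P(return=-11) = 50/440, etc.
E[X] = (5/44)·(-11) + (1/11)·(-9) + (7/44)·0 + (1/22)·3 + (9/44)·6 + (9/44)·13 + (2/11)·21
     = 127/22 ≈ 5.773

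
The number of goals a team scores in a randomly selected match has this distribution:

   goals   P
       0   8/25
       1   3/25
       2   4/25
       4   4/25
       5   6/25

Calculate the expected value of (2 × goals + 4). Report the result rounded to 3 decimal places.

8.560

E[2x+4] = (8/25)·4 + (3/25)·6 + (4/25)·8 + (4/25)·12 + (6/25)·14
     = 214/25 ≈ 8.560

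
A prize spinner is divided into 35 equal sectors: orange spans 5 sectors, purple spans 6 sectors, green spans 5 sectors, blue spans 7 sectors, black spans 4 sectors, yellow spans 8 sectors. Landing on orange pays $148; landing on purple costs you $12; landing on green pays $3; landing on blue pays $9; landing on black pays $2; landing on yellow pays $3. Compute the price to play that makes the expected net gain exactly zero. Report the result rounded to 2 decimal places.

E[payout] = (5/35)·148 + (6/35)·(-12) + (5/35)·3 + (7/35)·9 + (4/35)·2 + (8/35)·3 = 778/35
Fair fee = E[payout] = 778/35 ≈ $22.23

$22.23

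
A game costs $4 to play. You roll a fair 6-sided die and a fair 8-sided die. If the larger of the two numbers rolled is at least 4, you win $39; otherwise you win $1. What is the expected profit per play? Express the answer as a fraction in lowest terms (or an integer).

223/8 dollars

E[payout] = (3/16)·1 + (13/16)·39 = 255/8
Expected profit = 255/8 − 4 = 223/8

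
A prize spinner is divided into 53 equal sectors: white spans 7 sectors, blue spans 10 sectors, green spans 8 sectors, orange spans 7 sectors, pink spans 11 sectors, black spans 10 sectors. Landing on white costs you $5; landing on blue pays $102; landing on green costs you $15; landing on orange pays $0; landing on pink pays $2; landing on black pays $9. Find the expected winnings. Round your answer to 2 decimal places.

E[payout] = (7/53)·(-5) + (10/53)·102 + (8/53)·(-15) + (7/53)·0 + (11/53)·2 + (10/53)·9 = 977/53
≈ $18.43

$18.43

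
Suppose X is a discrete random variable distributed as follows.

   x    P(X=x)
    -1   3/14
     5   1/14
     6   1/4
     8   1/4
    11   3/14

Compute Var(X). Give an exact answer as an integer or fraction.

E[X] = (3/14)·(-1) + (1/14)·5 + (1/4)·6 + (1/4)·8 + (3/14)·11 = 6
E[X²] = (3/14)·1 + (1/14)·25 + (1/4)·36 + (1/4)·64 + (3/14)·121 = 741/14
Var(X) = 741/14 − (6)² = 237/14

237/14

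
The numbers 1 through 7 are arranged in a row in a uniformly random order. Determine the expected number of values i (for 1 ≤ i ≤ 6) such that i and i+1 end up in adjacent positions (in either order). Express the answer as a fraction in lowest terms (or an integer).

12/7

For each i ∈ {1,…,6}, let Xᵢ = 1 if i and i+1 are adjacent. P(Xᵢ=1) = 2·(7−1)!/7! = 2/7.
By linearity, E[ΣXᵢ] = (6)·(2/7) = 12/7.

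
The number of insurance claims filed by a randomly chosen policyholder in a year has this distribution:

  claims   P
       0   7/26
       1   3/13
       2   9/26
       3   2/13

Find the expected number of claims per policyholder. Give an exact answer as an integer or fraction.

E[X] = (7/26)·0 + (3/13)·1 + (9/26)·2 + (2/13)·3
     = 18/13

18/13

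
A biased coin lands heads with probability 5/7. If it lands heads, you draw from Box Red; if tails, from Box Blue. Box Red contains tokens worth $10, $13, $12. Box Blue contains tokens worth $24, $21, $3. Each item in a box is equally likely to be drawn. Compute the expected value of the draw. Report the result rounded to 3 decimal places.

$12.905

E[X | Box Red] = (10 + 13 + 12)/3 = 35/3
E[X | Box Blue] = (24 + 21 + 3)/3 = 16
E[X] = (5/7)·35/3 + (2/7)·16 = 271/21 ≈ 12.905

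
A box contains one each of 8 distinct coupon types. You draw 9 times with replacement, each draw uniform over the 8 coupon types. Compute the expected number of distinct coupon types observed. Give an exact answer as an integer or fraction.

Let Xⱼ=1 if type j appears at least once. P(Xⱼ=1) = 1 − ((8−1)/8)^9 = 93864121/134217728.
E[#distinct] = 8·93864121/134217728 = 93864121/16777216.

93864121/16777216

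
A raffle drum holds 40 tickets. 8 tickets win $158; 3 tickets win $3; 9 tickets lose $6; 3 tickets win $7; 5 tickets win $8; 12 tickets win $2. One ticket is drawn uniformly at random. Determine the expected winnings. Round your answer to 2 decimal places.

E[payout] = (8/40)·158 + (3/40)·3 + (9/40)·(-6) + (3/40)·7 + (5/40)·8 + (12/40)·2 = 163/5
≈ $32.60

$32.60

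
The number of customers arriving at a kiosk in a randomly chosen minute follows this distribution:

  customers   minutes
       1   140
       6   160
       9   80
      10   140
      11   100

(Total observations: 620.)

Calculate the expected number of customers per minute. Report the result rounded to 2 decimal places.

6.97

Total = 620, so P(customers=1) = 140/620, etc.
E[X] = (7/31)·1 + (8/31)·6 + (4/31)·9 + (7/31)·10 + (5/31)·11
     = 216/31 ≈ 6.97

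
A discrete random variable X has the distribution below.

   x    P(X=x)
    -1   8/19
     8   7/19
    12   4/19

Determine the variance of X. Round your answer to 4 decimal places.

28.7867

E[X] = (8/19)·(-1) + (7/19)·8 + (4/19)·12 = 96/19
E[X²] = (8/19)·1 + (7/19)·64 + (4/19)·144 = 1032/19
Var(X) = 1032/19 − (96/19)² = 10392/361 ≈ 28.7867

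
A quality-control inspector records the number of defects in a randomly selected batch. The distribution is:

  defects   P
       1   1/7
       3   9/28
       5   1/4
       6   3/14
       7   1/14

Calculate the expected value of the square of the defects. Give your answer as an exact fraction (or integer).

41/2

E[X²] = (1/7)·1 + (9/28)·9 + (1/4)·25 + (3/14)·36 + (1/14)·49
     = 41/2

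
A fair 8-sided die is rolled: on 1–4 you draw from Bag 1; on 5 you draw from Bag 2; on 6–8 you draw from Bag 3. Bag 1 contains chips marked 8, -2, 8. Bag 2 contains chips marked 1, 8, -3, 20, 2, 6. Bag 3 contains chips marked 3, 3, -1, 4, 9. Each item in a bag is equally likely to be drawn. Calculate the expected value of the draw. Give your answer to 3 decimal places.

4.392

E[X | Bag 1] = (8 − 2 + 8)/3 = 14/3
E[X | Bag 2] = (1 + 8 − 3 + 20 + 2 + 6)/6 = 17/3
E[X | Bag 3] = (3 + 3 − 1 + 4 + 9)/5 = 18/5
E[X] = (1/2)·14/3 + (1/8)·17/3 + (3/8)·18/5 = 527/120 ≈ 4.392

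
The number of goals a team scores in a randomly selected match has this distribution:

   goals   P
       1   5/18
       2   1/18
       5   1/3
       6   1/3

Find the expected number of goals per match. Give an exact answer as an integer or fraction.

E[X] = (5/18)·1 + (1/18)·2 + (1/3)·5 + (1/3)·6
     = 73/18

73/18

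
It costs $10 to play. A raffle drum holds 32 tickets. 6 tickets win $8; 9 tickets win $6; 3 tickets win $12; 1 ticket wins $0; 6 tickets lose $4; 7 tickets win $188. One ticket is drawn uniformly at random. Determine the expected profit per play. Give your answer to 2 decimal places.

E[payout] = (6/32)·8 + (9/32)·6 + (3/32)·12 + (1/32)·0 + (6/32)·(-4) + (7/32)·188 = 715/16
Expected profit = 715/16 − 10 = 555/16 ≈ $34.69

$34.69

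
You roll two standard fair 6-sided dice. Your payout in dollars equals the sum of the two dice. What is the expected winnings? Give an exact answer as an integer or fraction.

$7

Distribution of the sum of the two dice: 2 w.p. 1/36, 3 w.p. 1/18, 4 w.p. 1/12, 5 w.p. 1/9, 6 w.p. 5/36, 7 w.p. 1/6, …
E[payout] = (1/36)·2 + (1/18)·3 + (1/12)·4 + (1/9)·5 + (5/36)·6 + (1/6)·7 + (5/36)·8 + (1/9)·9 + (1/12)·10 + (1/18)·11 + (1/36)·12 = 7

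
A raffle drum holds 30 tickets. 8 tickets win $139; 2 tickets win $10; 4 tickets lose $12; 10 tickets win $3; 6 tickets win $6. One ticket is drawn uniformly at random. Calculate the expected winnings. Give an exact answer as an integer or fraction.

115/3 dollars

E[payout] = (8/30)·139 + (2/30)·10 + (4/30)·(-12) + (10/30)·3 + (6/30)·6 = 115/3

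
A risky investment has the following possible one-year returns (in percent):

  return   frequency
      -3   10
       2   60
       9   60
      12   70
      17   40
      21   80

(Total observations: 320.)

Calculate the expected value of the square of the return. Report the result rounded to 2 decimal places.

Total = 320, so P(return=-3) = 10/320, etc.
E[X²] = (1/32)·9 + (3/16)·4 + (3/16)·81 + (7/32)·144 + (1/8)·289 + (1/4)·441
     = 6211/32 ≈ 194.09

194.09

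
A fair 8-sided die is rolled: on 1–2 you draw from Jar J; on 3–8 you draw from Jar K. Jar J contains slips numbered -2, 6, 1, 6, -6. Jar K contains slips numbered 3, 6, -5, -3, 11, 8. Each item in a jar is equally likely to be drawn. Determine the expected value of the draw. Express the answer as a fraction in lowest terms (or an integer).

11/4

E[X | Jar J] = (-2 + 6 + 1 + 6 − 6)/5 = 1
E[X | Jar K] = (3 + 6 − 5 − 3 + 11 + 8)/6 = 10/3
E[X] = (1/4)·1 + (3/4)·10/3 = 11/4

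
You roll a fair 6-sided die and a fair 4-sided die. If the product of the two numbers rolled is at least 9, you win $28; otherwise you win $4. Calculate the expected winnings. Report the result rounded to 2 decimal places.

$14.00

E[payout] = (7/12)·4 + (5/12)·28 = 14
≈ $14.00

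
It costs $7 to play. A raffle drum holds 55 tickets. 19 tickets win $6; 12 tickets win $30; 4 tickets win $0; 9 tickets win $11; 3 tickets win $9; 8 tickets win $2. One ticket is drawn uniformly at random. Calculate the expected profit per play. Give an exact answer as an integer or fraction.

21/5 dollars

E[payout] = (19/55)·6 + (12/55)·30 + (4/55)·0 + (9/55)·11 + (3/55)·9 + (8/55)·2 = 56/5
Expected profit = 56/5 − 7 = 21/5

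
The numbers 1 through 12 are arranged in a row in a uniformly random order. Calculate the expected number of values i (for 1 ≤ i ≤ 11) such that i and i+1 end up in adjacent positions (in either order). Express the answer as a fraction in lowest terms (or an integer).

For each i ∈ {1,…,11}, let Xᵢ = 1 if i and i+1 are adjacent. P(Xᵢ=1) = 2·(12−1)!/12! = 2/12.
By linearity, E[ΣXᵢ] = (11)·(2/12) = 11/6.

11/6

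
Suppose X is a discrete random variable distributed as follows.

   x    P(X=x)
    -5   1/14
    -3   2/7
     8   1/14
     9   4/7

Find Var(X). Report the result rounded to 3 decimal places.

E[X] = (1/14)·(-5) + (2/7)·(-3) + (1/14)·8 + (4/7)·9 = 9/2
E[X²] = (1/14)·25 + (2/7)·9 + (1/14)·64 + (4/7)·81 = 773/14
Var(X) = 773/14 − (9/2)² = 979/28 ≈ 34.964

34.964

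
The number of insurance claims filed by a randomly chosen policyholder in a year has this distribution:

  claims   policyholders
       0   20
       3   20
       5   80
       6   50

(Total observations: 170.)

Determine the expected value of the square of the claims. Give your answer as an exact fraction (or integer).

398/17

Total = 170, so P(claims=0) = 20/170, etc.
E[X²] = (2/17)·0 + (2/17)·9 + (8/17)·25 + (5/17)·36
     = 398/17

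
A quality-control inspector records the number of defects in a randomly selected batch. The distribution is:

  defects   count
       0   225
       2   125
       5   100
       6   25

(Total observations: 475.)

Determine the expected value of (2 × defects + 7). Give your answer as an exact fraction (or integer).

Total = 475, so P(defects=0) = 225/475, etc.
E[2x+7] = (9/19)·7 + (5/19)·11 + (4/19)·17 + (1/19)·19
     = 205/19

205/19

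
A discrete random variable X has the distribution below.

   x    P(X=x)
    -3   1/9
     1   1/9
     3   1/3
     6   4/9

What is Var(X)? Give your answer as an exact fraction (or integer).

668/81

E[X] = (1/9)·(-3) + (1/9)·1 + (1/3)·3 + (4/9)·6 = 31/9
E[X²] = (1/9)·9 + (1/9)·1 + (1/3)·9 + (4/9)·36 = 181/9
Var(X) = 181/9 − (31/9)² = 668/81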